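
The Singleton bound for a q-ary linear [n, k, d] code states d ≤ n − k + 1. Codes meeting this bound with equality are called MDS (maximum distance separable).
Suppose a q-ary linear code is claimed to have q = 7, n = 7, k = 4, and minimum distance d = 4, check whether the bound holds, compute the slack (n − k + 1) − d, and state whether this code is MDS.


Singleton RHS = n − k + 1 = 4, slack = 0, bound satisfied, MDS.

Singleton bound: d ≤ n − k + 1.
Here n = 7, k = 4, so n − k + 1 = 4.
Given d = 4, check d ≤ 4: YES.
Slack = (n − k + 1) − d = 0.
The code is MDS (slack = 0).
Description: the claimed parameters are [7, 4, 4]_7; such a code would be MDS (meets Singleton bound).


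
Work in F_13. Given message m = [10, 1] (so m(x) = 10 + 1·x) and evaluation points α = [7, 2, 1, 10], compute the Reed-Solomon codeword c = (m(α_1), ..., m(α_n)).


c = [4, 12, 11, 7]

Message polynomial: m(x) = 10 + 1·x (mod 13).
For each evaluation point α_i, compute m(α_i) mod 13:
  α_1 = 7: Horner steps 1 → 4, so m(7) = 4.
  α_2 = 2: Horner steps 1 → 12, so m(2) = 12.
  α_3 = 1: Horner steps 1 → 11, so m(1) = 11.
  α_4 = 10: Horner steps 1 → 7, so m(10) = 7.
Codeword c = [4, 12, 11, 7] ∈ F_13^4.


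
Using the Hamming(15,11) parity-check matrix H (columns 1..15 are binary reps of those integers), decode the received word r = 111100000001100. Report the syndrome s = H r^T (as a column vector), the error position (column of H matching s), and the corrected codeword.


s = (0, 1, 0, 1)^T, error position = 5, corrected codeword c = 111110000001100

Compute s = H r^T mod 2 one row at a time:
  s_1 = 0 + 0 + 0 + 0 + 1 + 1 + 0 + 0 = 2 ≡ 0 (mod 2).
  s_2 = 1 + 0 + 0 + 0 + 1 + 1 + 0 + 0 = 3 ≡ 1 (mod 2).
  s_3 = 1 + 1 + 0 + 0 + 0 + 0 + 0 + 0 = 2 ≡ 0 (mod 2).
  s_4 = 1 + 1 + 0 + 0 + 0 + 0 + 1 + 0 = 3 ≡ 1 (mod 2).
s = (0, 1, 0, 1)^T — this equals column 5 of H (binary 0101), so error is at position 5.
Correct: flip bit 5 of r = 111100000001100 to get c = 111110000001100.


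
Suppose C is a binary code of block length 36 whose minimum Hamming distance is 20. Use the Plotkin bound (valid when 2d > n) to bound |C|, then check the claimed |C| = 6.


Plotkin bound M ≤ 10; given |C| = 6 ≤ bound (satisfied).

Check applicability: 2d = 40, n = 36.
2d − n = 4 > 0, so Plotkin applies.
Compute d/(2d−n) = 20/4 ≈ 5.0000.
⌊d/(2d−n)⌋ = 5.
Plotkin bound: M ≤ 2·5 = 10.
Given |C| = 6, check: satisfied.
This |C| is below the Plotkin bound.


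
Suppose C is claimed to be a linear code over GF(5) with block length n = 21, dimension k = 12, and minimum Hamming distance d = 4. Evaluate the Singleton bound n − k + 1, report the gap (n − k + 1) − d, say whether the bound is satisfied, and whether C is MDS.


Singleton RHS = n − k + 1 = 10, slack = 6, bound satisfied, not MDS.

Singleton bound: d ≤ n − k + 1.
Here n = 21, k = 12, so n − k + 1 = 10.
Given d = 4, check d ≤ 10: YES.
Slack = (n − k + 1) − d = 6.
The code is NOT MDS (slack = 6 > 0).
Description: the claimed parameters are [21, 12, 4]_5; such a code would be non-MDS.


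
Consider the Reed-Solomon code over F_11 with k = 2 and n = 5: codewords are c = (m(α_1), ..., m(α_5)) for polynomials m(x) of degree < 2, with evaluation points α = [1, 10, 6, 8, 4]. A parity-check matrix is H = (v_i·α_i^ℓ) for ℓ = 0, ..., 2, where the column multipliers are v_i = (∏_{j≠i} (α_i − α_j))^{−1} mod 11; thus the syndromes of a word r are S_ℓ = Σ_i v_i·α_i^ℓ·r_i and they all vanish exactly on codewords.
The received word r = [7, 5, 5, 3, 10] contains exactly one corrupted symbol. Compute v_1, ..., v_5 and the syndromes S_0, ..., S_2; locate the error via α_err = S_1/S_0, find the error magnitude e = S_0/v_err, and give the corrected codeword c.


S = (5, 8, 4), error at position 3, error magnitude e = 4, c = [7, 5, 1, 3, 10].

Step 1: column multipliers v_i = (∏_{j≠i}(α_i − α_j))^{−1} mod 11.
  i = 1 (α = 1): (1−10)(1−6)(1−8)(1−4) = (−9)·(−5)·(−7)·(−3) = 945 ≡ 10, so v_1 = 10^{−1} = 10 (mod 11).
  i = 2 (α = 10): (10−1)(10−6)(10−8)(10−4) = 9·4·2·6 = 432 ≡ 3, so v_2 = 3^{−1} = 4 (mod 11).
  i = 3 (α = 6): (6−1)(6−10)(6−8)(6−4) = 5·(−4)·(−2)·2 = 80 ≡ 3, so v_3 = 3^{−1} = 4 (mod 11).
  i = 4 (α = 8): (8−1)(8−10)(8−6)(8−4) = 7·(−2)·2·4 = −112 ≡ 9, so v_4 = 9^{−1} = 5 (mod 11).
  i = 5 (α = 4): (4−1)(4−10)(4−6)(4−8) = 3·(−6)·(−2)·(−4) = −144 ≡ 10, so v_5 = 10^{−1} = 10 (mod 11).
  v = [10, 4, 4, 5, 10].
Step 2: syndromes of r = [7, 5, 5, 3, 10] (all sums mod 11).
  S_0 = Σ v_i r_i = 10·7 + 4·5 + 4·5 + 5·3 + 10·10 = 225 ≡ 5.
  S_1 = Σ v_i α_i r_i = 10·1·7 + 4·10·5 + 4·6·5 + 5·8·3 + 10·4·10 = 910 ≡ 8.
  α_i^2 mod 11 = [1, 1, 3, 9, 5].
  S_2 = Σ v_i α_i^2 r_i = 10·1·7 + 4·1·5 + 4·3·5 + 5·9·3 + 10·5·10 = 785 ≡ 4.
  S = (5, 8, 4) ≠ 0, so r is not a codeword (an error is present).
Step 3: locate the error. For a single error e at position i, S_ℓ = v_i·e·α_i^ℓ, so α_err = S_1/S_0.
  S_0^{−1} = 5^{−1} = 9 (mod 11), so α_err = 8·9 = 72 ≡ 6 = α_3. Error position i = 3.
  Consistency check: S_2/S_1 = 4·7 = 28 ≡ 6 = α_err ✓ (single-error assumption holds).
Step 4: error magnitude e = S_0/v_3 = S_0·∏_{j≠3}(α_3 − α_j) = 5·3 = 15 ≡ 4 (mod 11).
Step 5: correct position 3: c_3 = r_3 − e = 5 − 4 ≡ 1 (mod 11). Hence c = [7, 5, 1, 3, 10].
  Check: interpolating c through the α_i gives m(x) = 6 + 1·x (degree < 2) with m(α_i) = c_i for every i, so c is indeed a codeword.


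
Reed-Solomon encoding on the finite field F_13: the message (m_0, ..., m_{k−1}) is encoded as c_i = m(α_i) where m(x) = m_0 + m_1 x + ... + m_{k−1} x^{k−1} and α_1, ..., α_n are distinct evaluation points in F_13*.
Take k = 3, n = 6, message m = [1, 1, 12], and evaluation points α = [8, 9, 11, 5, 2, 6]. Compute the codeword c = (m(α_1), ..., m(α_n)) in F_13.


c = [10, 7, 8, 7, 12, 10]

Message polynomial: m(x) = 1 + 1·x + 12·x^2 (mod 13).
For each evaluation point α_i, compute m(α_i) mod 13:
  α_1 = 8: Horner steps 12 → 6 → 10, so m(8) = 10.
  α_2 = 9: Horner steps 12 → 5 → 7, so m(9) = 7.
  α_3 = 11: Horner steps 12 → 3 → 8, so m(11) = 8.
  α_4 = 5: Horner steps 12 → 9 → 7, so m(5) = 7.
  α_5 = 2: Horner steps 12 → 12 → 12, so m(2) = 12.
  α_6 = 6: Horner steps 12 → 8 → 10, so m(6) = 10.
Codeword c = [10, 7, 8, 7, 12, 10] ∈ F_13^6.


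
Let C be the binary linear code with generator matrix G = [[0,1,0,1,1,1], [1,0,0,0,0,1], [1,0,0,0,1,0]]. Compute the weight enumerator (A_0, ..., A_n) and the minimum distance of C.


Weight distribution: A_0 = 1, A_2 = 4, A_4 = 3. Minimum distance d = 2.

Enumerate all 2^3 = 8 messages m ∈ F_2^3.
For each, compute codeword c = mG in F_2^6, then tally its weight.
  m = 000 → c = 000000, weight = 0.
  m = 100 → c = 010111, weight = 4.
  m = 010 → c = 100001, weight = 2.
  m = 110 → c = 110110, weight = 4.
  m = 001 → c = 100010, weight = 2.
  m = 101 → c = 110101, weight = 4.
  m = 011 → c = 000011, weight = 2.
  m = 111 → c = 010100, weight = 2.
Tally weights:
  weight 0: 1 codewords.
  weight 2: 4 codewords.
  weight 4: 3 codewords.
Minimum distance d = smallest w > 0 with A_w > 0 = 2.
Sanity: Σ A_w = 8 = 2^3 = 8 ✓.


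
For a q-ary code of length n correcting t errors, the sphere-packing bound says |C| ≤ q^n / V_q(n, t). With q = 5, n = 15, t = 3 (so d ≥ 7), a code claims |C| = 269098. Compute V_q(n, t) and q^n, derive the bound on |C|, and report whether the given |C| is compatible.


V_q(n, t) = 30861, q^n = 30517578125, Hamming bound = 988871, |C| = 269098 ≤ bound (satisfied).

Step 1: Compute V_q(n, t) = Σ_{j=0}^3 C(n, j) (q−1)^j.
  j = 0: C(15,0)·(4)^0 = 1·1 = 1.
  j = 1: C(15,1)·(4)^1 = 15·4 = 60.
  j = 2: C(15,2)·(4)^2 = 105·16 = 1680.
  j = 3: C(15,3)·(4)^3 = 455·64 = 29120.
  V_q(n, t) = 1 + 60 + 1680 + 29120 = 30861.
Step 2: q^n = 5^15 = 30517578125.
Step 3: Hamming bound ⌊q^n / V_q(n,t)⌋ = ⌊30517578125/30861⌋ = 988871.
Step 4: Compare |C| = 269098 to 988871: satisfied.
The claimed |C| lies below the Hamming bound.


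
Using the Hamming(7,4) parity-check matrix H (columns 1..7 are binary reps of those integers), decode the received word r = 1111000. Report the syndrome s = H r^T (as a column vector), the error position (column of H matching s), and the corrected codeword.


s = (1, 0, 0)^T, error position = 4, corrected codeword c = 1110000

Compute s = H r^T mod 2 one row at a time:
  s_1 = 1 + 0 + 0 + 0 = 1 ≡ 1 (mod 2).
  s_2 = 1 + 1 + 0 + 0 = 2 ≡ 0 (mod 2).
  s_3 = 1 + 1 + 0 + 0 = 2 ≡ 0 (mod 2).
s = (1, 0, 0)^T — this equals column 4 of H (binary 100), so error is at position 4.
Correct: flip bit 4 of r = 1111000 to get c = 1110000.


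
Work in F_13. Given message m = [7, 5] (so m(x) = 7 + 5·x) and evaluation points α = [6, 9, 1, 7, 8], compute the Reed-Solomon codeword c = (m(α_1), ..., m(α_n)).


c = [11, 0, 12, 3, 8]

Message polynomial: m(x) = 7 + 5·x (mod 13).
For each evaluation point α_i, compute m(α_i) mod 13:
  α_1 = 6: Horner steps 5 → 11, so m(6) = 11.
  α_2 = 9: Horner steps 5 → 0, so m(9) = 0.
  α_3 = 1: Horner steps 5 → 12, so m(1) = 12.
  α_4 = 7: Horner steps 5 → 3, so m(7) = 3.
  α_5 = 8: Horner steps 5 → 8, so m(8) = 8.
Codeword c = [11, 0, 12, 3, 8] ∈ F_13^5.


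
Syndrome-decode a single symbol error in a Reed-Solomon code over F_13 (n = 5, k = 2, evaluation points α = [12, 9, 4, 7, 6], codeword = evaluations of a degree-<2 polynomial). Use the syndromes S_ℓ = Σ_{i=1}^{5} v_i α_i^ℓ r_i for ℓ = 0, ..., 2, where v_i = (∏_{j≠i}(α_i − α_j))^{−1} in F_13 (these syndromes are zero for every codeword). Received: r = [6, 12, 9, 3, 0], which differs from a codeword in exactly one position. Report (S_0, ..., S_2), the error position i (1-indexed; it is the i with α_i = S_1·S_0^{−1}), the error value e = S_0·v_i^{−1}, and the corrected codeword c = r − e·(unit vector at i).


S = (7, 3, 5), error at position 5, error magnitude e = 8, c = [6, 12, 9, 3, 5].

Step 1: column multipliers v_i = (∏_{j≠i}(α_i − α_j))^{−1} mod 13.
  i = 1 (α = 12): (12−9)(12−4)(12−7)(12−6) = 3·8·5·6 = 720 ≡ 5, so v_1 = 5^{−1} = 8 (mod 13).
  i = 2 (α = 9): (9−12)(9−4)(9−7)(9−6) = (−3)·5·2·3 = −90 ≡ 1, so v_2 = 1^{−1} = 1 (mod 13).
  i = 3 (α = 4): (4−12)(4−9)(4−7)(4−6) = (−8)·(−5)·(−3)·(−2) = 240 ≡ 6, so v_3 = 6^{−1} = 11 (mod 13).
  i = 4 (α = 7): (7−12)(7−9)(7−4)(7−6) = (−5)·(−2)·3·1 = 30 ≡ 4, so v_4 = 4^{−1} = 10 (mod 13).
  i = 5 (α = 6): (6−12)(6−9)(6−4)(6−7) = (−6)·(−3)·2·(−1) = −36 ≡ 3, so v_5 = 3^{−1} = 9 (mod 13).
  v = [8, 1, 11, 10, 9].
Step 2: syndromes of r = [6, 12, 9, 3, 0] (all sums mod 13).
  S_0 = Σ v_i r_i = 8·6 + 1·12 + 11·9 + 10·3 + 9·0 = 189 ≡ 7.
  S_1 = Σ v_i α_i r_i = 8·12·6 + 1·9·12 + 11·4·9 + 10·7·3 + 9·6·0 = 1290 ≡ 3.
  α_i^2 mod 13 = [1, 3, 3, 10, 10].
  S_2 = Σ v_i α_i^2 r_i = 8·1·6 + 1·3·12 + 11·3·9 + 10·10·3 + 9·10·0 = 681 ≡ 5.
  S = (7, 3, 5) ≠ 0, so r is not a codeword (an error is present).
Step 3: locate the error. For a single error e at position i, S_ℓ = v_i·e·α_i^ℓ, so α_err = S_1/S_0.
  S_0^{−1} = 7^{−1} = 2 (mod 13), so α_err = 3·2 = 6 ≡ 6 = α_5. Error position i = 5.
  Consistency check: S_2/S_1 = 5·9 = 45 ≡ 6 = α_err ✓ (single-error assumption holds).
Step 4: error magnitude e = S_0/v_5 = S_0·∏_{j≠5}(α_5 − α_j) = 7·3 = 21 ≡ 8 (mod 13).
Step 5: correct position 5: c_5 = r_5 − e = 0 − 8 ≡ 5 (mod 13). Hence c = [6, 12, 9, 3, 5].
  Check: interpolating c through the α_i gives m(x) = 4 + 11·x (degree < 2) with m(α_i) = c_i for every i, so c is indeed a codeword.


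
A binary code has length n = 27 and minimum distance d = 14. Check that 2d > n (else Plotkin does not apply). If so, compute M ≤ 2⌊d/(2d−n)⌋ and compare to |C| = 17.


Plotkin bound M ≤ 28; given |C| = 17 ≤ bound (satisfied).

Check applicability: 2d = 28, n = 27.
2d − n = 1 > 0, so Plotkin applies.
Compute d/(2d−n) = 14/1 ≈ 14.0000.
⌊d/(2d−n)⌋ = 14.
Plotkin bound: M ≤ 2·14 = 28.
Given |C| = 17, check: satisfied.
This |C| is below the Plotkin bound.


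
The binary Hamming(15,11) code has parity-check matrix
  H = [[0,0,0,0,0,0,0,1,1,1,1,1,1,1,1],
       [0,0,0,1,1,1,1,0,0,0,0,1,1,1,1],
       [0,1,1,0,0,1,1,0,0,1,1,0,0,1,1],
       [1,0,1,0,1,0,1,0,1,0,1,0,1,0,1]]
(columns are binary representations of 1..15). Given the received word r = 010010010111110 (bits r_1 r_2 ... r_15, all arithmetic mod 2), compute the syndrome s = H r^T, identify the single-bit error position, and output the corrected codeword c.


s = (0, 0, 0, 1)^T, error position = 1, corrected codeword c = 110010010111110

Compute s = H r^T mod 2 one row at a time:
  s_1 = 1 + 0 + 1 + 1 + 1 + 1 + 1 + 0 = 6 ≡ 0 (mod 2).
  s_2 = 0 + 1 + 0 + 0 + 1 + 1 + 1 + 0 = 4 ≡ 0 (mod 2).
  s_3 = 1 + 0 + 0 + 0 + 1 + 1 + 1 + 0 = 4 ≡ 0 (mod 2).
  s_4 = 0 + 0 + 1 + 0 + 0 + 1 + 1 + 0 = 3 ≡ 1 (mod 2).
s = (0, 0, 0, 1)^T — this equals column 1 of H (binary 0001), so error is at position 1.
Correct: flip bit 1 of r = 010010010111110 to get c = 110010010111110.


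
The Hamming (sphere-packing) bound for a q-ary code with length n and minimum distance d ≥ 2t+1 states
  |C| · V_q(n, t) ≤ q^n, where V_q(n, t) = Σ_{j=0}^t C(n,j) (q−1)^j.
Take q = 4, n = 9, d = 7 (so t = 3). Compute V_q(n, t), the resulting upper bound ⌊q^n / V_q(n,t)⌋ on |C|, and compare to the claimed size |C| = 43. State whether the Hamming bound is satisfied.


V_q(n, t) = 2620, q^n = 262144, Hamming bound = 100, |C| = 43 ≤ bound (satisfied).

Step 1: Compute V_q(n, t) = Σ_{j=0}^3 C(n, j) (q−1)^j.
  j = 0: C(9,0)·(3)^0 = 1·1 = 1.
  j = 1: C(9,1)·(3)^1 = 9·3 = 27.
  j = 2: C(9,2)·(3)^2 = 36·9 = 324.
  j = 3: C(9,3)·(3)^3 = 84·27 = 2268.
  V_q(n, t) = 1 + 27 + 324 + 2268 = 2620.
Step 2: q^n = 4^9 = 262144.
Step 3: Hamming bound ⌊q^n / V_q(n,t)⌋ = ⌊262144/2620⌋ = 100.
Step 4: Compare |C| = 43 to 100: satisfied.
The claimed |C| lies below the Hamming bound.


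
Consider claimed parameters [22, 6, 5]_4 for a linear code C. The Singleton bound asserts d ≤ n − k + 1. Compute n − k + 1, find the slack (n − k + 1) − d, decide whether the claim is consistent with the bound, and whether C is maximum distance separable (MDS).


Singleton RHS = n − k + 1 = 17, slack = 12, bound satisfied, not MDS.

Singleton bound: d ≤ n − k + 1.
Here n = 22, k = 6, so n − k + 1 = 17.
Given d = 5, check d ≤ 17: YES.
Slack = (n − k + 1) − d = 12.
The code is NOT MDS (slack = 12 > 0).
Description: the claimed parameters are [22, 6, 5]_4; such a code would be non-MDS.


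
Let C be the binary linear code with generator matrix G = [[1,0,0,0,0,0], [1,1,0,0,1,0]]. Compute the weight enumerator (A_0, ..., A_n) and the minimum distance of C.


Weight distribution: A_0 = 1, A_1 = 1, A_2 = 1, A_3 = 1. Minimum distance d = 1.

Enumerate all 2^2 = 4 messages m ∈ F_2^2.
For each, compute codeword c = mG in F_2^6, then tally its weight.
  m = 00 → c = 000000, weight = 0.
  m = 10 → c = 100000, weight = 1.
  m = 01 → c = 110010, weight = 3.
  m = 11 → c = 010010, weight = 2.
Tally weights:
  weight 0: 1 codewords.
  weight 1: 1 codewords.
  weight 2: 1 codewords.
  weight 3: 1 codewords.
Minimum distance d = smallest w > 0 with A_w > 0 = 1.
Sanity: Σ A_w = 4 = 2^2 = 4 ✓.


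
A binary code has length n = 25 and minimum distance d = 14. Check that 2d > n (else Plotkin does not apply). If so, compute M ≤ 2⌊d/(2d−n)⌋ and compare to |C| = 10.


Plotkin bound M ≤ 8; given |C| = 10 > bound (violated).

Check applicability: 2d = 28, n = 25.
2d − n = 3 > 0, so Plotkin applies.
Compute d/(2d−n) = 14/3 ≈ 4.6667.
⌊d/(2d−n)⌋ = 4.
Plotkin bound: M ≤ 2·4 = 8.
Given |C| = 10, check: VIOLATED.
This |C| is above the Plotkin bound, so no binary code with n = 25, d = 14 and 10 codewords exists.


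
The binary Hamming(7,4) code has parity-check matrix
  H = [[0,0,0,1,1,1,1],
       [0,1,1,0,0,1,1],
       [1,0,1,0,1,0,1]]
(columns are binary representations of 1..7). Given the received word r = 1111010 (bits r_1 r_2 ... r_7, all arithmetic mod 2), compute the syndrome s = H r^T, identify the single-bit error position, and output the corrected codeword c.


s = (0, 1, 0)^T, error position = 2, corrected codeword c = 1011010

Compute s = H r^T mod 2 one row at a time:
  s_1 = 1 + 0 + 1 + 0 = 2 ≡ 0 (mod 2).
  s_2 = 1 + 1 + 1 + 0 = 3 ≡ 1 (mod 2).
  s_3 = 1 + 1 + 0 + 0 = 2 ≡ 0 (mod 2).
s = (0, 1, 0)^T — this equals column 2 of H (binary 010), so error is at position 2.
Correct: flip bit 2 of r = 1111010 to get c = 1011010.


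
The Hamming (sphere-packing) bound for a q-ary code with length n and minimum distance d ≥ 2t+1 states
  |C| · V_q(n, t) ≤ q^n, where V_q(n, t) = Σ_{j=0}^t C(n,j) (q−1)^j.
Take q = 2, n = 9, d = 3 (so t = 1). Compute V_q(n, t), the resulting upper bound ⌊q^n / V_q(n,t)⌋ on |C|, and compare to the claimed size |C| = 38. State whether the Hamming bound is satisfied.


V_q(n, t) = 10, q^n = 512, Hamming bound = 51, |C| = 38 ≤ bound (satisfied).

Step 1: Compute V_q(n, t) = Σ_{j=0}^1 C(n, j) (q−1)^j.
  j = 0: C(9,0)·(1)^0 = 1·1 = 1.
  j = 1: C(9,1)·(1)^1 = 9·1 = 9.
  V_q(n, t) = 1 + 9 = 10.
Step 2: q^n = 2^9 = 512.
Step 3: Hamming bound ⌊q^n / V_q(n,t)⌋ = ⌊512/10⌋ = 51.
Step 4: Compare |C| = 38 to 51: satisfied.
The claimed |C| lies below the Hamming bound.


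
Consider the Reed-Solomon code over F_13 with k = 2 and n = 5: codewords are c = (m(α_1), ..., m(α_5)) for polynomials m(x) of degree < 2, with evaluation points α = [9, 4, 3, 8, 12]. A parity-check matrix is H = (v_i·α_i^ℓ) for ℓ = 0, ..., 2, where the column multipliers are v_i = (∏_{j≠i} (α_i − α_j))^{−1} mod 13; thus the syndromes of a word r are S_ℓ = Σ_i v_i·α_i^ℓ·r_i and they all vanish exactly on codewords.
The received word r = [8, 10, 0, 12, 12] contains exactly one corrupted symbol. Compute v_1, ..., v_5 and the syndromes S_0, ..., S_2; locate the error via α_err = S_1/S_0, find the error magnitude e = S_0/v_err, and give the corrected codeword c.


S = (7, 4, 6), error at position 4, error magnitude e = 1, c = [8, 10, 0, 11, 12].

Step 1: column multipliers v_i = (∏_{j≠i}(α_i − α_j))^{−1} mod 13.
  i = 1 (α = 9): (9−4)(9−3)(9−8)(9−12) = 5·6·1·(−3) = −90 ≡ 1, so v_1 = 1^{−1} = 1 (mod 13).
  i = 2 (α = 4): (4−9)(4−3)(4−8)(4−12) = (−5)·1·(−4)·(−8) = −160 ≡ 9, so v_2 = 9^{−1} = 3 (mod 13).
  i = 3 (α = 3): (3−9)(3−4)(3−8)(3−12) = (−6)·(−1)·(−5)·(−9) = 270 ≡ 10, so v_3 = 10^{−1} = 4 (mod 13).
  i = 4 (α = 8): (8−9)(8−4)(8−3)(8−12) = (−1)·4·5·(−4) = 80 ≡ 2, so v_4 = 2^{−1} = 7 (mod 13).
  i = 5 (α = 12): (12−9)(12−4)(12−3)(12−8) = 3·8·9·4 = 864 ≡ 6, so v_5 = 6^{−1} = 11 (mod 13).
  v = [1, 3, 4, 7, 11].
Step 2: syndromes of r = [8, 10, 0, 12, 12] (all sums mod 13).
  S_0 = Σ v_i r_i = 1·8 + 3·10 + 4·0 + 7·12 + 11·12 = 254 ≡ 7.
  S_1 = Σ v_i α_i r_i = 1·9·8 + 3·4·10 + 4·3·0 + 7·8·12 + 11·12·12 = 2448 ≡ 4.
  α_i^2 mod 13 = [3, 3, 9, 12, 1].
  S_2 = Σ v_i α_i^2 r_i = 1·3·8 + 3·3·10 + 4·9·0 + 7·12·12 + 11·1·12 = 1254 ≡ 6.
  S = (7, 4, 6) ≠ 0, so r is not a codeword (an error is present).
Step 3: locate the error. For a single error e at position i, S_ℓ = v_i·e·α_i^ℓ, so α_err = S_1/S_0.
  S_0^{−1} = 7^{−1} = 2 (mod 13), so α_err = 4·2 = 8 ≡ 8 = α_4. Error position i = 4.
  Consistency check: S_2/S_1 = 6·10 = 60 ≡ 8 = α_err ✓ (single-error assumption holds).
Step 4: error magnitude e = S_0/v_4 = S_0·∏_{j≠4}(α_4 − α_j) = 7·2 = 14 ≡ 1 (mod 13).
Step 5: correct position 4: c_4 = r_4 − e = 12 − 1 ≡ 11 (mod 13). Hence c = [8, 10, 0, 11, 12].
  Check: interpolating c through the α_i gives m(x) = 9 + 10·x (degree < 2) with m(α_i) = c_i for every i, so c is indeed a codeword.


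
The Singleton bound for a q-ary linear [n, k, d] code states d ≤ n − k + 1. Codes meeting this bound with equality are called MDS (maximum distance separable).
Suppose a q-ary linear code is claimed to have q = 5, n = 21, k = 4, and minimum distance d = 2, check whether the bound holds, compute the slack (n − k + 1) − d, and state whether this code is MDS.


Singleton RHS = n − k + 1 = 18, slack = 16, bound satisfied, not MDS.

Singleton bound: d ≤ n − k + 1.
Here n = 21, k = 4, so n − k + 1 = 18.
Given d = 2, check d ≤ 18: YES.
Slack = (n − k + 1) − d = 16.
The code is NOT MDS (slack = 16 > 0).
Description: the claimed parameters are [21, 4, 2]_5; such a code would be non-MDS.


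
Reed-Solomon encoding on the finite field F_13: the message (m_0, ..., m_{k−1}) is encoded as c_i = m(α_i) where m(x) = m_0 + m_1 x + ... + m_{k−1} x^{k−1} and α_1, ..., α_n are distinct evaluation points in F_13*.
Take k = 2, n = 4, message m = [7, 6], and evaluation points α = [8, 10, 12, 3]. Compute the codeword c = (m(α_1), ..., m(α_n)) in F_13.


c = [3, 2, 1, 12]

Message polynomial: m(x) = 7 + 6·x (mod 13).
For each evaluation point α_i, compute m(α_i) mod 13:
  α_1 = 8: Horner steps 6 → 3, so m(8) = 3.
  α_2 = 10: Horner steps 6 → 2, so m(10) = 2.
  α_3 = 12: Horner steps 6 → 1, so m(12) = 1.
  α_4 = 3: Horner steps 6 → 12, so m(3) = 12.
Codeword c = [3, 2, 1, 12] ∈ F_13^4.


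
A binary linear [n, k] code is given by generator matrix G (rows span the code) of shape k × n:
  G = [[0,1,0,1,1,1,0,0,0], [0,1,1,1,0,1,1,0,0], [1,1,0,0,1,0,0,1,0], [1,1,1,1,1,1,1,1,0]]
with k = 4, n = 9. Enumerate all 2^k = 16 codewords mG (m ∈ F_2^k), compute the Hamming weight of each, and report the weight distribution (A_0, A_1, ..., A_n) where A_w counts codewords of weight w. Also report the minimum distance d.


Weight distribution: A_0 = 1, A_1 = 1, A_3 = 3, A_4 = 6, A_5 = 3, A_7 = 1, A_8 = 1. Minimum distance d = 1.

Enumerate all 2^4 = 16 messages m ∈ F_2^4.
For each, compute codeword c = mG in F_2^9, then tally its weight.
  m = 0000 → c = 000000000, weight = 0.
  m = 1000 → c = 010111000, weight = 4.
  m = 0100 → c = 011101100, weight = 5.
  m = 1100 → c = 001010100, weight = 3.
  m = 0010 → c = 110010010, weight = 4.
  m = 1010 → c = 100101010, weight = 4.
  m = 0110 → c = 101111110, weight = 7.
  m = 1110 → c = 111000110, weight = 5.
  m = 0001 → c = 111111110, weight = 8.
  m = 1001 → c = 101000110, weight = 4.
  m = 0101 → c = 100010010, weight = 3.
  m = 1101 → c = 110101010, weight = 5.
  m = 0011 → c = 001101100, weight = 4.
  m = 1011 → c = 011010100, weight = 4.
  m = 0111 → c = 010000000, weight = 1.
  m = 1111 → c = 000111000, weight = 3.
Tally weights:
  weight 0: 1 codewords.
  weight 1: 1 codewords.
  weight 3: 3 codewords.
  weight 4: 6 codewords.
  weight 5: 3 codewords.
  weight 7: 1 codewords.
  weight 8: 1 codewords.
Minimum distance d = smallest w > 0 with A_w > 0 = 1.
Sanity: Σ A_w = 16 = 2^4 = 16 ✓.


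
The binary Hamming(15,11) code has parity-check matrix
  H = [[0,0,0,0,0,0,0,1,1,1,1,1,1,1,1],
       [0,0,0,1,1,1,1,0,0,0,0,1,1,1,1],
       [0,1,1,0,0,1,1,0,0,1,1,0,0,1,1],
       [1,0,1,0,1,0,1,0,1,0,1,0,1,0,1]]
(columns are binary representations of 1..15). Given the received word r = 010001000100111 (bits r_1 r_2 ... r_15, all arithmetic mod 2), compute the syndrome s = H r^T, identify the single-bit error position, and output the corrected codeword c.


s = (0, 0, 1, 0)^T, error position = 2, corrected codeword c = 000001000100111

Compute s = H r^T mod 2 one row at a time:
  s_1 = 0 + 0 + 1 + 0 + 0 + 1 + 1 + 1 = 4 ≡ 0 (mod 2).
  s_2 = 0 + 0 + 1 + 0 + 0 + 1 + 1 + 1 = 4 ≡ 0 (mod 2).
  s_3 = 1 + 0 + 1 + 0 + 1 + 0 + 1 + 1 = 5 ≡ 1 (mod 2).
  s_4 = 0 + 0 + 0 + 0 + 0 + 0 + 1 + 1 = 2 ≡ 0 (mod 2).
s = (0, 0, 1, 0)^T — this equals column 2 of H (binary 0010), so error is at position 2.
Correct: flip bit 2 of r = 010001000100111 to get c = 000001000100111.


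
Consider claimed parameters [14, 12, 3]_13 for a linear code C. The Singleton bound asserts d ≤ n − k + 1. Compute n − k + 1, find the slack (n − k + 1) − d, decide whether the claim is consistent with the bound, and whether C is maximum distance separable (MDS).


Singleton RHS = n − k + 1 = 3, slack = 0, bound satisfied, MDS.

Singleton bound: d ≤ n − k + 1.
Here n = 14, k = 12, so n − k + 1 = 3.
Given d = 3, check d ≤ 3: YES.
Slack = (n − k + 1) − d = 0.
The code is MDS (slack = 0).
Description: the claimed parameters are [14, 12, 3]_13; such a code would be MDS (meets Singleton bound).


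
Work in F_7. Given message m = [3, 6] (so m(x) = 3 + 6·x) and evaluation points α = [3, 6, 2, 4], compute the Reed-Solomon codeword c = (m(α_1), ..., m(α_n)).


c = [0, 4, 1, 6]

Message polynomial: m(x) = 3 + 6·x (mod 7).
For each evaluation point α_i, compute m(α_i) mod 7:
  α_1 = 3: Horner steps 6 → 0, so m(3) = 0.
  α_2 = 6: Horner steps 6 → 4, so m(6) = 4.
  α_3 = 2: Horner steps 6 → 1, so m(2) = 1.
  α_4 = 4: Horner steps 6 → 6, so m(4) = 6.
Codeword c = [0, 4, 1, 6] ∈ F_7^4.


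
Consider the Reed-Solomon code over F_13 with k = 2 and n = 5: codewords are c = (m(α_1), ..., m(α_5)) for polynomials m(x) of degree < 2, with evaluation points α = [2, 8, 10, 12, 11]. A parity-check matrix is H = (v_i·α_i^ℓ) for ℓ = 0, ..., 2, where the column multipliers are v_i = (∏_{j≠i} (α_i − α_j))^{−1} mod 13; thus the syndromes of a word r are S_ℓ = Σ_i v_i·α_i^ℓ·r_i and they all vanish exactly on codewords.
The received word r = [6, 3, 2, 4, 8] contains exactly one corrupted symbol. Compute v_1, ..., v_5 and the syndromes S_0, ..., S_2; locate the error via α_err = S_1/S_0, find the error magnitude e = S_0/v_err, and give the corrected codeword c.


S = (8, 5, 8), error at position 4, error magnitude e = 3, c = [6, 3, 2, 1, 8].

Step 1: column multipliers v_i = (∏_{j≠i}(α_i − α_j))^{−1} mod 13.
  i = 1 (α = 2): (2−8)(2−10)(2−12)(2−11) = (−6)·(−8)·(−10)·(−9) = 4320 ≡ 4, so v_1 = 4^{−1} = 10 (mod 13).
  i = 2 (α = 8): (8−2)(8−10)(8−12)(8−11) = 6·(−2)·(−4)·(−3) = −144 ≡ 12, so v_2 = 12^{−1} = 12 (mod 13).
  i = 3 (α = 10): (10−2)(10−8)(10−12)(10−11) = 8·2·(−2)·(−1) = 32 ≡ 6, so v_3 = 6^{−1} = 11 (mod 13).
  i = 4 (α = 12): (12−2)(12−8)(12−10)(12−11) = 10·4·2·1 = 80 ≡ 2, so v_4 = 2^{−1} = 7 (mod 13).
  i = 5 (α = 11): (11−2)(11−8)(11−10)(11−12) = 9·3·1·(−1) = −27 ≡ 12, so v_5 = 12^{−1} = 12 (mod 13).
  v = [10, 12, 11, 7, 12].
Step 2: syndromes of r = [6, 3, 2, 4, 8] (all sums mod 13).
  S_0 = Σ v_i r_i = 10·6 + 12·3 + 11·2 + 7·4 + 12·8 = 242 ≡ 8.
  S_1 = Σ v_i α_i r_i = 10·2·6 + 12·8·3 + 11·10·2 + 7·12·4 + 12·11·8 = 2020 ≡ 5.
  α_i^2 mod 13 = [4, 12, 9, 1, 4].
  S_2 = Σ v_i α_i^2 r_i = 10·4·6 + 12·12·3 + 11·9·2 + 7·1·4 + 12·4·8 = 1282 ≡ 8.
  S = (8, 5, 8) ≠ 0, so r is not a codeword (an error is present).
Step 3: locate the error. For a single error e at position i, S_ℓ = v_i·e·α_i^ℓ, so α_err = S_1/S_0.
  S_0^{−1} = 8^{−1} = 5 (mod 13), so α_err = 5·5 = 25 ≡ 12 = α_4. Error position i = 4.
  Consistency check: S_2/S_1 = 8·8 = 64 ≡ 12 = α_err ✓ (single-error assumption holds).
Step 4: error magnitude e = S_0/v_4 = S_0·∏_{j≠4}(α_4 − α_j) = 8·2 = 16 ≡ 3 (mod 13).
Step 5: correct position 4: c_4 = r_4 − e = 4 − 3 ≡ 1 (mod 13). Hence c = [6, 3, 2, 1, 8].
  Check: interpolating c through the α_i gives m(x) = 7 + 6·x (degree < 2) with m(α_i) = c_i for every i, so c is indeed a codeword.


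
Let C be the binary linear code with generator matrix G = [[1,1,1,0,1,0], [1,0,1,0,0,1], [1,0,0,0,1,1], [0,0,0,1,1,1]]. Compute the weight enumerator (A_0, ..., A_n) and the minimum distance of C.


Weight distribution: A_0 = 1, A_2 = 4, A_3 = 6, A_4 = 3, A_5 = 2. Minimum distance d = 2.

Enumerate all 2^4 = 16 messages m ∈ F_2^4.
For each, compute codeword c = mG in F_2^6, then tally its weight.
  m = 0000 → c = 000000, weight = 0.
  m = 1000 → c = 111010, weight = 4.
  m = 0100 → c = 101001, weight = 3.
  m = 1100 → c = 010011, weight = 3.
  m = 0010 → c = 100011, weight = 3.
  m = 1010 → c = 011001, weight = 3.
  m = 0110 → c = 001010, weight = 2.
  m = 1110 → c = 110000, weight = 2.
  m = 0001 → c = 000111, weight = 3.
  m = 1001 → c = 111101, weight = 5.
  m = 0101 → c = 101110, weight = 4.
  m = 1101 → c = 010100, weight = 2.
  m = 0011 → c = 100100, weight = 2.
  m = 1011 → c = 011110, weight = 4.
  m = 0111 → c = 001101, weight = 3.
  m = 1111 → c = 110111, weight = 5.
Tally weights:
  weight 0: 1 codewords.
  weight 2: 4 codewords.
  weight 3: 6 codewords.
  weight 4: 3 codewords.
  weight 5: 2 codewords.
Minimum distance d = smallest w > 0 with A_w > 0 = 2.
Sanity: Σ A_w = 16 = 2^4 = 16 ✓.


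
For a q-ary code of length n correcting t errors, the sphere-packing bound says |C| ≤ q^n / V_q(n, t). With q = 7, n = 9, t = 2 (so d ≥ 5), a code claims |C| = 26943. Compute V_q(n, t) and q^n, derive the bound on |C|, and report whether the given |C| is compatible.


V_q(n, t) = 1351, q^n = 40353607, Hamming bound = 29869, |C| = 26943 ≤ bound (satisfied).

Step 1: Compute V_q(n, t) = Σ_{j=0}^2 C(n, j) (q−1)^j.
  j = 0: C(9,0)·(6)^0 = 1·1 = 1.
  j = 1: C(9,1)·(6)^1 = 9·6 = 54.
  j = 2: C(9,2)·(6)^2 = 36·36 = 1296.
  V_q(n, t) = 1 + 54 + 1296 = 1351.
Step 2: q^n = 7^9 = 40353607.
Step 3: Hamming bound ⌊q^n / V_q(n,t)⌋ = ⌊40353607/1351⌋ = 29869.
Step 4: Compare |C| = 26943 to 29869: satisfied.
The claimed |C| lies below the Hamming bound.


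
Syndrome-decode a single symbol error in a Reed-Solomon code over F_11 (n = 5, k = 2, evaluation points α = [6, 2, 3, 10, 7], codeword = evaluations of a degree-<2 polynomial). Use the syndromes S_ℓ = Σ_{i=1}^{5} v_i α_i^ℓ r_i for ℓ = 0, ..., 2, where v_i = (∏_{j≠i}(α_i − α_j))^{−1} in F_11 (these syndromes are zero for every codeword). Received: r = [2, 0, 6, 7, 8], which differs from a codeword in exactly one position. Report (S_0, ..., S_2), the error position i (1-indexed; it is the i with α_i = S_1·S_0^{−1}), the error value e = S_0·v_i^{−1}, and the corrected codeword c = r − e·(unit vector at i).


S = (3, 8, 3), error at position 4, error magnitude e = 3, c = [2, 0, 6, 4, 8].

Step 1: column multipliers v_i = (∏_{j≠i}(α_i − α_j))^{−1} mod 11.
  i = 1 (α = 6): (6−2)(6−3)(6−10)(6−7) = 4·3·(−4)·(−1) = 48 ≡ 4, so v_1 = 4^{−1} = 3 (mod 11).
  i = 2 (α = 2): (2−6)(2−3)(2−10)(2−7) = (−4)·(−1)·(−8)·(−5) = 160 ≡ 6, so v_2 = 6^{−1} = 2 (mod 11).
  i = 3 (α = 3): (3−6)(3−2)(3−10)(3−7) = (−3)·1·(−7)·(−4) = −84 ≡ 4, so v_3 = 4^{−1} = 3 (mod 11).
  i = 4 (α = 10): (10−6)(10−2)(10−3)(10−7) = 4·8·7·3 = 672 ≡ 1, so v_4 = 1^{−1} = 1 (mod 11).
  i = 5 (α = 7): (7−6)(7−2)(7−3)(7−10) = 1·5·4·(−3) = −60 ≡ 6, so v_5 = 6^{−1} = 2 (mod 11).
  v = [3, 2, 3, 1, 2].
Step 2: syndromes of r = [2, 0, 6, 7, 8] (all sums mod 11).
  S_0 = Σ v_i r_i = 3·2 + 2·0 + 3·6 + 1·7 + 2·8 = 47 ≡ 3.
  S_1 = Σ v_i α_i r_i = 3·6·2 + 2·2·0 + 3·3·6 + 1·10·7 + 2·7·8 = 272 ≡ 8.
  α_i^2 mod 11 = [3, 4, 9, 1, 5].
  S_2 = Σ v_i α_i^2 r_i = 3·3·2 + 2·4·0 + 3·9·6 + 1·1·7 + 2·5·8 = 267 ≡ 3.
  S = (3, 8, 3) ≠ 0, so r is not a codeword (an error is present).
Step 3: locate the error. For a single error e at position i, S_ℓ = v_i·e·α_i^ℓ, so α_err = S_1/S_0.
  S_0^{−1} = 3^{−1} = 4 (mod 11), so α_err = 8·4 = 32 ≡ 10 = α_4. Error position i = 4.
  Consistency check: S_2/S_1 = 3·7 = 21 ≡ 10 = α_err ✓ (single-error assumption holds).
Step 4: error magnitude e = S_0/v_4 = S_0·∏_{j≠4}(α_4 − α_j) = 3·1 = 3 ≡ 3 (mod 11).
Step 5: correct position 4: c_4 = r_4 − e = 7 − 3 ≡ 4 (mod 11). Hence c = [2, 0, 6, 4, 8].
  Check: interpolating c through the α_i gives m(x) = 10 + 6·x (degree < 2) with m(α_i) = c_i for every i, so c is indeed a codeword.


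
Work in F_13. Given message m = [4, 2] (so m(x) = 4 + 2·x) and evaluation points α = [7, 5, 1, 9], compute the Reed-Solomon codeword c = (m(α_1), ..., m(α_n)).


c = [5, 1, 6, 9]

Message polynomial: m(x) = 4 + 2·x (mod 13).
For each evaluation point α_i, compute m(α_i) mod 13:
  α_1 = 7: Horner steps 2 → 5, so m(7) = 5.
  α_2 = 5: Horner steps 2 → 1, so m(5) = 1.
  α_3 = 1: Horner steps 2 → 6, so m(1) = 6.
  α_4 = 9: Horner steps 2 → 9, so m(9) = 9.
Codeword c = [5, 1, 6, 9] ∈ F_13^4.


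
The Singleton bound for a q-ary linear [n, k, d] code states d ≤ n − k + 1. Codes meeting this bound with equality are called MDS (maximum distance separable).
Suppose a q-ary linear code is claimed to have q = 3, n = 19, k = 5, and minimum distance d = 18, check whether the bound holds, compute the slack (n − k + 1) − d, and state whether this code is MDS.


Singleton RHS = n − k + 1 = 15, slack = -3, bound violated (no such code; not MDS).

Singleton bound: d ≤ n − k + 1.
Here n = 19, k = 5, so n − k + 1 = 15.
Given d = 18, check d ≤ 15: NO.
Slack = (n − k + 1) − d = -3.
The slack is negative: d = 18 exceeds n − k + 1 = 15 by 3, so the Singleton bound is violated and no linear [19, 5, 18]_3 code can exist. In particular it is not MDS (MDS requires d = n − k + 1 exactly).
Description: the claimed parameters are [19, 5, 18]_3; such a code would be impossible (violates the Singleton bound).


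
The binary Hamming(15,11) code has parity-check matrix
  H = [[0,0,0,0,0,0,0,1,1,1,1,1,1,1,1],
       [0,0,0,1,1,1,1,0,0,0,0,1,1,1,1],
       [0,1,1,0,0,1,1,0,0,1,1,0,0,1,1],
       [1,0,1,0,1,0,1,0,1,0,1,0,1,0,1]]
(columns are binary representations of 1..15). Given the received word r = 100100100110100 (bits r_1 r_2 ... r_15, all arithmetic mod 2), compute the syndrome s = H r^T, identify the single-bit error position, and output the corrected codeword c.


s = (1, 1, 1, 0)^T, error position = 14, corrected codeword c = 100100100110110

Compute s = H r^T mod 2 one row at a time:
  s_1 = 0 + 0 + 1 + 1 + 0 + 1 + 0 + 0 = 3 ≡ 1 (mod 2).
  s_2 = 1 + 0 + 0 + 1 + 0 + 1 + 0 + 0 = 3 ≡ 1 (mod 2).
  s_3 = 0 + 0 + 0 + 1 + 1 + 1 + 0 + 0 = 3 ≡ 1 (mod 2).
  s_4 = 1 + 0 + 0 + 1 + 0 + 1 + 1 + 0 = 4 ≡ 0 (mod 2).
s = (1, 1, 1, 0)^T — this equals column 14 of H (binary 1110), so error is at position 14.
Correct: flip bit 14 of r = 100100100110100 to get c = 100100100110110.


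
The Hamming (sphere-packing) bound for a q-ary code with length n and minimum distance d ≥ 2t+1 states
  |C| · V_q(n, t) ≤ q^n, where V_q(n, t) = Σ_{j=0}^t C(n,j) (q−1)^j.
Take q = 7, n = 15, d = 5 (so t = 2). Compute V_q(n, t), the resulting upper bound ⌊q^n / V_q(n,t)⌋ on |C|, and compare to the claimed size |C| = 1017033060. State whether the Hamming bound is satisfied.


V_q(n, t) = 3871, q^n = 4747561509943, Hamming bound = 1226443169, |C| = 1017033060 ≤ bound (satisfied).

Step 1: Compute V_q(n, t) = Σ_{j=0}^2 C(n, j) (q−1)^j.
  j = 0: C(15,0)·(6)^0 = 1·1 = 1.
  j = 1: C(15,1)·(6)^1 = 15·6 = 90.
  j = 2: C(15,2)·(6)^2 = 105·36 = 3780.
  V_q(n, t) = 1 + 90 + 3780 = 3871.
Step 2: q^n = 7^15 = 4747561509943.
Step 3: Hamming bound ⌊q^n / V_q(n,t)⌋ = ⌊4747561509943/3871⌋ = 1226443169.
Step 4: Compare |C| = 1017033060 to 1226443169: satisfied.
The claimed |C| lies below the Hamming bound.


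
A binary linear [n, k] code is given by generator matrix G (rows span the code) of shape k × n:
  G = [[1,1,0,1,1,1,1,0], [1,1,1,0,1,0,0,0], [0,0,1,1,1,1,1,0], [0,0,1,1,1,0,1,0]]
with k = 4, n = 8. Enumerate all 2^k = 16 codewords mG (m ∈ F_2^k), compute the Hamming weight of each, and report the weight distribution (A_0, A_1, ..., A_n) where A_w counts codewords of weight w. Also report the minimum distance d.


Weight distribution: A_0 = 1, A_1 = 2, A_2 = 1, A_3 = 2, A_4 = 5, A_5 = 4, A_6 = 1. Minimum distance d = 1.

Enumerate all 2^4 = 16 messages m ∈ F_2^4.
For each, compute codeword c = mG in F_2^8, then tally its weight.
  m = 0000 → c = 00000000, weight = 0.
  m = 1000 → c = 11011110, weight = 6.
  m = 0100 → c = 11101000, weight = 4.
  m = 1100 → c = 00110110, weight = 4.
  m = 0010 → c = 00111110, weight = 5.
  m = 1010 → c = 11100000, weight = 3.
  m = 0110 → c = 11010110, weight = 5.
  m = 1110 → c = 00001000, weight = 1.
  m = 0001 → c = 00111010, weight = 4.
  m = 1001 → c = 11100100, weight = 4.
  m = 0101 → c = 11010010, weight = 4.
  m = 1101 → c = 00001100, weight = 2.
  m = 0011 → c = 00000100, weight = 1.
  m = 1011 → c = 11011010, weight = 5.
  m = 0111 → c = 11101100, weight = 5.
  m = 1111 → c = 00110010, weight = 3.
Tally weights:
  weight 0: 1 codewords.
  weight 1: 2 codewords.
  weight 2: 1 codewords.
  weight 3: 2 codewords.
  weight 4: 5 codewords.
  weight 5: 4 codewords.
  weight 6: 1 codewords.
Minimum distance d = smallest w > 0 with A_w > 0 = 1.
Sanity: Σ A_w = 16 = 2^4 = 16 ✓.


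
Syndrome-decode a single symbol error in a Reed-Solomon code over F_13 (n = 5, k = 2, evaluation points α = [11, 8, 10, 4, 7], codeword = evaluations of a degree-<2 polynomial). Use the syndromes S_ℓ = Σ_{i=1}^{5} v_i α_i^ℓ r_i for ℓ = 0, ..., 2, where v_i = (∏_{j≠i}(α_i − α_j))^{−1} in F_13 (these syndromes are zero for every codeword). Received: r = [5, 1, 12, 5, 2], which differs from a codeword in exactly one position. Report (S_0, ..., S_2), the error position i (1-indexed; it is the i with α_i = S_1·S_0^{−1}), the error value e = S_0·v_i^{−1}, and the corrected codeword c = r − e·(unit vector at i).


S = (12, 2, 9), error at position 1, error magnitude e = 7, c = [11, 1, 12, 5, 2].

Step 1: column multipliers v_i = (∏_{j≠i}(α_i − α_j))^{−1} mod 13.
  i = 1 (α = 11): (11−8)(11−10)(11−4)(11−7) = 3·1·7·4 = 84 ≡ 6, so v_1 = 6^{−1} = 11 (mod 13).
  i = 2 (α = 8): (8−11)(8−10)(8−4)(8−7) = (−3)·(−2)·4·1 = 24 ≡ 11, so v_2 = 11^{−1} = 6 (mod 13).
  i = 3 (α = 10): (10−11)(10−8)(10−4)(10−7) = (−1)·2·6·3 = −36 ≡ 3, so v_3 = 3^{−1} = 9 (mod 13).
  i = 4 (α = 4): (4−11)(4−8)(4−10)(4−7) = (−7)·(−4)·(−6)·(−3) = 504 ≡ 10, so v_4 = 10^{−1} = 4 (mod 13).
  i = 5 (α = 7): (7−11)(7−8)(7−10)(7−4) = (−4)·(−1)·(−3)·3 = −36 ≡ 3, so v_5 = 3^{−1} = 9 (mod 13).
  v = [11, 6, 9, 4, 9].
Step 2: syndromes of r = [5, 1, 12, 5, 2] (all sums mod 13).
  S_0 = Σ v_i r_i = 11·5 + 6·1 + 9·12 + 4·5 + 9·2 = 207 ≡ 12.
  S_1 = Σ v_i α_i r_i = 11·11·5 + 6·8·1 + 9·10·12 + 4·4·5 + 9·7·2 = 1939 ≡ 2.
  α_i^2 mod 13 = [4, 12, 9, 3, 10].
  S_2 = Σ v_i α_i^2 r_i = 11·4·5 + 6·12·1 + 9·9·12 + 4·3·5 + 9·10·2 = 1504 ≡ 9.
  S = (12, 2, 9) ≠ 0, so r is not a codeword (an error is present).
Step 3: locate the error. For a single error e at position i, S_ℓ = v_i·e·α_i^ℓ, so α_err = S_1/S_0.
  S_0^{−1} = 12^{−1} = 12 (mod 13), so α_err = 2·12 = 24 ≡ 11 = α_1. Error position i = 1.
  Consistency check: S_2/S_1 = 9·7 = 63 ≡ 11 = α_err ✓ (single-error assumption holds).
Step 4: error magnitude e = S_0/v_1 = S_0·∏_{j≠1}(α_1 − α_j) = 12·6 = 72 ≡ 7 (mod 13).
Step 5: correct position 1: c_1 = r_1 − e = 5 − 7 ≡ 11 (mod 13). Hence c = [11, 1, 12, 5, 2].
  Check: interpolating c through the α_i gives m(x) = 9 + 12·x (degree < 2) with m(α_i) = c_i for every i, so c is indeed a codeword.


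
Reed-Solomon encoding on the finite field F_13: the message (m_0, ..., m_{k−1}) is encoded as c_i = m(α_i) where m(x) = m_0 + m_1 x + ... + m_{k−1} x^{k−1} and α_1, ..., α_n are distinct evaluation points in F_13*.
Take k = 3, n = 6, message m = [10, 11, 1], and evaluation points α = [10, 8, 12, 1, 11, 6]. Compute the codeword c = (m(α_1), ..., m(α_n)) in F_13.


c = [12, 6, 0, 9, 5, 8]

Message polynomial: m(x) = 10 + 11·x + 1·x^2 (mod 13).
For each evaluation point α_i, compute m(α_i) mod 13:
  α_1 = 10: Horner steps 1 → 8 → 12, so m(10) = 12.
  α_2 = 8: Horner steps 1 → 6 → 6, so m(8) = 6.
  α_3 = 12: Horner steps 1 → 10 → 0, so m(12) = 0.
  α_4 = 1: Horner steps 1 → 12 → 9, so m(1) = 9.
  α_5 = 11: Horner steps 1 → 9 → 5, so m(11) = 5.
  α_6 = 6: Horner steps 1 → 4 → 8, so m(6) = 8.
Codeword c = [12, 6, 0, 9, 5, 8] ∈ F_13^6.
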